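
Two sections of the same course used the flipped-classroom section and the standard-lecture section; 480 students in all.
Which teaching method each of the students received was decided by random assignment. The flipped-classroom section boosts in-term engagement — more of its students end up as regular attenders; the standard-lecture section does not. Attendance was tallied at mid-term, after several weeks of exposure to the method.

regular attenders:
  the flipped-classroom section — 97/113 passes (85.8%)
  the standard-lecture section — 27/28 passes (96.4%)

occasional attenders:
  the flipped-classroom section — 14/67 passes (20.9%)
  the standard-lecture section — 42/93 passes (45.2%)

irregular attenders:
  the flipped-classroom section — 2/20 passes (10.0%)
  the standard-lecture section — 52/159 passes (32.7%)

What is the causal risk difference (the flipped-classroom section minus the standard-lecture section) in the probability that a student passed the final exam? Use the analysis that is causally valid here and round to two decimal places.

Within every mid-term attendance level the standard-lecture section has the higher rate, yet pooled the flipped-classroom section does — Simpson's reversal.
Mid-term attendance is recorded after the teaching method and is itself shifted by it — it sits on the causal path from teaching method to outcome. Conditioning on a mediator would strip out part of the effect we want; the pooled comparison gives the total causal effect.
The causal difference is the pooled difference: 0.565 − 0.432 = +0.133.

+0.13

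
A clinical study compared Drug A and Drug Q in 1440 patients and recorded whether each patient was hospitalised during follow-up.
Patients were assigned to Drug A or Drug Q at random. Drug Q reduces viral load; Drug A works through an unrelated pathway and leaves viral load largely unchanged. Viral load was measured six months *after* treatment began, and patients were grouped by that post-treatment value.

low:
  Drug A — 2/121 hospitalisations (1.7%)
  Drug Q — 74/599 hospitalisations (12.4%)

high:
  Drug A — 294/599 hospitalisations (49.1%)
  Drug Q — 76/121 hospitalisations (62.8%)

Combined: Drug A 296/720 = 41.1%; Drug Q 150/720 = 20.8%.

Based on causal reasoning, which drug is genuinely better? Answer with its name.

Drug Q

The stratified and pooled comparisons disagree (Drug A wins within each viral load; Drug Q wins overall), so the answer turns on the causal role of viral load.
Viral load lies on the pathway drug → viral load → outcome, so adjusting for it blocks the indirect effect. For the total causal effect of drug, use the unadjusted pooled rates.
Pooled: Drug A 41.1% vs Drug Q 20.8%; Drug Q is lower overall.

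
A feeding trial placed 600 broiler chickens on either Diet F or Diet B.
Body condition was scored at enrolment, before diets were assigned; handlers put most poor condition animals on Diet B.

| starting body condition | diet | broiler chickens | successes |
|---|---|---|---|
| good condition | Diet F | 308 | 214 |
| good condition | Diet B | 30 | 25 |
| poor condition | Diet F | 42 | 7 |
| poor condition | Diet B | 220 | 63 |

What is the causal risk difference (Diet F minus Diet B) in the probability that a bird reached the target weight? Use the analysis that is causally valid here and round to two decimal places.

-0.13

Within every starting body condition level Diet B has the higher rate, yet pooled Diet F does — Simpson's reversal.
Starting body condition differs across diets for reasons unrelated to any effect of the diet itself, and it separately predicts the outcome — a classic confounder. We must compare within starting body condition levels.
Adjusting over the population distribution of starting body condition: 0.563·(0.695−0.833) + 0.437·(0.167−0.286) = -0.130.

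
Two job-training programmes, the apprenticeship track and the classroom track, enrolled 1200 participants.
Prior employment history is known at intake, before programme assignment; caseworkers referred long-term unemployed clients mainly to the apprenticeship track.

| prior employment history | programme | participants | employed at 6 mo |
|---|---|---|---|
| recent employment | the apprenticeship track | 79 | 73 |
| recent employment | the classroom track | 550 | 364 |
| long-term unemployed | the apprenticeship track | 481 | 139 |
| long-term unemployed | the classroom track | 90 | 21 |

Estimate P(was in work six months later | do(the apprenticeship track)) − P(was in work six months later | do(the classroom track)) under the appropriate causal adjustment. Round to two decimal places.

Prior employment history satisfies the back-door criterion: it is not a descendant of the programme, and it blocks the spurious path from programme to outcome. Adjusting for it (i.e., using the within-prior employment history rates) gives the causal effect.
Adjusting over the population distribution of prior employment history: 0.524·(0.924−0.662) + 0.476·(0.289−0.233) = +0.164.

+0.16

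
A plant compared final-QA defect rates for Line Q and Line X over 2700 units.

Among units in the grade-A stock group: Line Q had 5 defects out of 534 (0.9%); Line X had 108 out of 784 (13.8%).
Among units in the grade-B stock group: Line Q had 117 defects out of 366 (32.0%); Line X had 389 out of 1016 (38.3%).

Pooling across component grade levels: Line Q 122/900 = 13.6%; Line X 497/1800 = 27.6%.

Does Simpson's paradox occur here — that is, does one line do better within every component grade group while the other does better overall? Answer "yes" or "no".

no

Within each component grade level (grade-A stock 0.9% vs 13.8%; grade-B stock 32.0% vs 38.3%), Line Q has the lower rate every time. Pooled: 13.6% vs 27.6% — Line Q has the lower rate overall. They agree.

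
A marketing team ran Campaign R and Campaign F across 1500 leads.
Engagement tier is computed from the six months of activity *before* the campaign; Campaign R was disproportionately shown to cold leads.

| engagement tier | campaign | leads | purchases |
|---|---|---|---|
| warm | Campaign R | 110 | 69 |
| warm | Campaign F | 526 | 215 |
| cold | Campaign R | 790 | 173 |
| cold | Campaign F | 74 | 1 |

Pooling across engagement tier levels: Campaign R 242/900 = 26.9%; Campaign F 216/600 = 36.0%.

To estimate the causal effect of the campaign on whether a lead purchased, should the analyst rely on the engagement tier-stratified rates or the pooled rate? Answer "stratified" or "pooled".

Engagement tier satisfies the back-door criterion: it is not a descendant of the campaign, and it blocks the spurious path from campaign to outcome. Adjusting for it (i.e., using the within-engagement tier rates) gives the causal effect.
Within each level — warm: 62.7% vs 40.9%; cold: 21.9% vs 1.4% — Campaign R is higher every time.

stratified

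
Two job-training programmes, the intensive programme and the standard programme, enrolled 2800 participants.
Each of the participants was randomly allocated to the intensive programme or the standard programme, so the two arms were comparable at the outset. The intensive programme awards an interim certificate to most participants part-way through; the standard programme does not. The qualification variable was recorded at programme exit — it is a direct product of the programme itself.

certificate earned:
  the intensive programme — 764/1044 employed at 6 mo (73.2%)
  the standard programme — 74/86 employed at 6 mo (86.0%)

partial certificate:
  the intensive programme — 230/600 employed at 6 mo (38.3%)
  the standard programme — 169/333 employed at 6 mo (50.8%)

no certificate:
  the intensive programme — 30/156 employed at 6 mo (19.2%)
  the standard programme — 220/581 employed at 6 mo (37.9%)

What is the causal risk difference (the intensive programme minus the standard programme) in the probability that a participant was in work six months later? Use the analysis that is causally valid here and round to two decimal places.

+0.11

Within every qualification attained during the programme level the standard programme has the higher rate, yet pooled the intensive programme does — Simpson's reversal.
Qualification attained during the programme here is a post-treatment variable shaped by the programme; conditioning on it would introduce bias rather than remove it. The overall comparison is the causal one.
The causal difference is the pooled difference: 0.569 − 0.463 = +0.106.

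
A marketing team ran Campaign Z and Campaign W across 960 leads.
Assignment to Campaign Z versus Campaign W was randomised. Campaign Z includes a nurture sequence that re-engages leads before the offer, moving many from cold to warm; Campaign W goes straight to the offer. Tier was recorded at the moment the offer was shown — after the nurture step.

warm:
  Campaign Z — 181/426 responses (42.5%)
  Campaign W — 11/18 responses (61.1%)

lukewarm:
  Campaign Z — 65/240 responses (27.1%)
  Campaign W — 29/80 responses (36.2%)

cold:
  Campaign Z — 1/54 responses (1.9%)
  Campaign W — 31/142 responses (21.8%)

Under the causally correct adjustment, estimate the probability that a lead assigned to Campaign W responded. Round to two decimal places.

Campaign W is higher inside every engagement tier stratum but Campaign Z is higher in aggregate. Whether to stratify depends on how engagement tier relates to the campaign.
Engagement tier lies on the pathway campaign → engagement tier → outcome, so adjusting for it blocks the indirect effect. For the total causal effect of campaign, use the unadjusted pooled rates.
So P(outcome | do(Campaign W)) is just the pooled rate for Campaign W: 71/240 = 0.296.

0.30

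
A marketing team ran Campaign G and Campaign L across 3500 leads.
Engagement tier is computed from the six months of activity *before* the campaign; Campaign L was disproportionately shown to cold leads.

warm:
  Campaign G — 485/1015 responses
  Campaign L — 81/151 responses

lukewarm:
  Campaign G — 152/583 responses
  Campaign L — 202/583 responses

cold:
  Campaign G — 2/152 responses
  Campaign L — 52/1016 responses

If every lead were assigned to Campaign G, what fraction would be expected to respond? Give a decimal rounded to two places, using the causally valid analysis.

0.25

Nothing the campaign does changes engagement tier; the imbalance is an allocation artefact. With engagement tier also predicting the outcome, the pooled figure is confounded, and the within-stratum comparison is the causal one.
Standardising Campaign G to the population engagement tier mix: 0.333·485/1015 + 0.333·152/583 + 0.334·2/152 = 0.250.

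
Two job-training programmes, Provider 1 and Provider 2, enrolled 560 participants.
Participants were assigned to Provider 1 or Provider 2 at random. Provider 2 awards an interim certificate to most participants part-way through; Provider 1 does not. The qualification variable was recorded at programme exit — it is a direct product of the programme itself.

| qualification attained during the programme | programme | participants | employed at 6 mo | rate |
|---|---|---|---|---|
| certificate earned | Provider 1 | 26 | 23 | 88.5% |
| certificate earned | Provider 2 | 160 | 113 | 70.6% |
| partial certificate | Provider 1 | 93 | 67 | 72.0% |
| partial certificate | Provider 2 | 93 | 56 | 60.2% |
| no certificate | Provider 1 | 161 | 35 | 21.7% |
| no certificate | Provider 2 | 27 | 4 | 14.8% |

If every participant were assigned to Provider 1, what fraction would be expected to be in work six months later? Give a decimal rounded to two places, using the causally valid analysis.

0.45

Within every qualification attained during the programme level Provider 1 has the higher rate, yet pooled Provider 2 does — Simpson's reversal.
Qualification attained during the programme is recorded after the programme and is itself shifted by it — it sits on the causal path from programme to outcome. Conditioning on a mediator would strip out part of the effect we want; the pooled comparison gives the total causal effect.
So P(outcome | do(Provider 1)) is just the pooled rate for Provider 1: 125/280 = 0.446.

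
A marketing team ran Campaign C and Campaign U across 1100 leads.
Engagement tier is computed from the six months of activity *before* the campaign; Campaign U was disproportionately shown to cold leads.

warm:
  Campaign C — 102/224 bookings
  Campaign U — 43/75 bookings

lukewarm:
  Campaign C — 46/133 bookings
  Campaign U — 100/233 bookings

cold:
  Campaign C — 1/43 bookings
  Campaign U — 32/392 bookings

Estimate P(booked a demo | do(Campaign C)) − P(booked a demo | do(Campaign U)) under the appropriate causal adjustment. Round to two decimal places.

Engagement tier satisfies the back-door criterion: it is not a descendant of the campaign, and it blocks the spurious path from campaign to outcome. Adjusting for it (i.e., using the within-engagement tier rates) gives the causal effect.
Adjusting over the population distribution of engagement tier: 0.272·(0.455−0.573) + 0.333·(0.346−0.429) + 0.395·(0.023−0.082) = -0.083.

-0.08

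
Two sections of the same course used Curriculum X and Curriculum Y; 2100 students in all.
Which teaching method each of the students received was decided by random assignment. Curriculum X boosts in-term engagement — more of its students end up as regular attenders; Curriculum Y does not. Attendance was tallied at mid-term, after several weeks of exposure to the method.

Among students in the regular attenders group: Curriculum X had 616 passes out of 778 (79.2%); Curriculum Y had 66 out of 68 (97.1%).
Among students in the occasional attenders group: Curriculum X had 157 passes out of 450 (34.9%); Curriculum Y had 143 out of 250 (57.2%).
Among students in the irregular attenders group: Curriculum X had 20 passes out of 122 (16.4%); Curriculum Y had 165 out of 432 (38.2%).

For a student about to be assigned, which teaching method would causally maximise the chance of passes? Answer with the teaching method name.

Curriculum X

Because the teaching method influences mid-term attendance, mid-term attendance is a post-treatment mediator, not a confounder. Stratifying on it would bias the estimate; the causal effect is the crude pooled difference.
Pooled: Curriculum X 58.7% vs Curriculum Y 49.9%; Curriculum X is higher overall.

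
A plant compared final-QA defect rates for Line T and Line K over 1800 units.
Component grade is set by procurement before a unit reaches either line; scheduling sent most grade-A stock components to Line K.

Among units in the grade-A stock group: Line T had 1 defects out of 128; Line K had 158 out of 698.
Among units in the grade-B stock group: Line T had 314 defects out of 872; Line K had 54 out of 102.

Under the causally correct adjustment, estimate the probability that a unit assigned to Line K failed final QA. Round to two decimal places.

The component grade-specific comparison favours Line T throughout, but the pooled figures favour Line K. The question is whether to condition on component grade.
Component grade is set before the line has any effect — it is not caused by the line — and it independently drives the outcome. That makes it a confounder, so the causal comparison is within component grade levels.
Standardising Line K to the population component grade mix: 0.459·158/698 + 0.541·54/102 = 0.390.

0.39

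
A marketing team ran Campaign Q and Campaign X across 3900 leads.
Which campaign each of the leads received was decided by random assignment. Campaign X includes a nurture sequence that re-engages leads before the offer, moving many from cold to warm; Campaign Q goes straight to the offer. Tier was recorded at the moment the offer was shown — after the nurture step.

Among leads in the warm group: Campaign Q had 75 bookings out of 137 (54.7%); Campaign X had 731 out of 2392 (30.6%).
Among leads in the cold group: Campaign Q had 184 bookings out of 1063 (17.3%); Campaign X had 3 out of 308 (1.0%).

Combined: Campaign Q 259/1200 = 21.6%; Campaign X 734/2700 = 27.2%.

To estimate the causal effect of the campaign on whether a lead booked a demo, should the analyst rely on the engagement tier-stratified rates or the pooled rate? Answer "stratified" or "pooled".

Campaign Q is higher inside every engagement tier stratum but Campaign X is higher in aggregate. Whether to stratify depends on how engagement tier relates to the campaign.
Engagement tier lies on the pathway campaign → engagement tier → outcome, so adjusting for it blocks the indirect effect. For the total causal effect of campaign, use the unadjusted pooled rates.
Pooled: Campaign Q 21.6% vs Campaign X 27.2%; Campaign X is higher overall.

pooled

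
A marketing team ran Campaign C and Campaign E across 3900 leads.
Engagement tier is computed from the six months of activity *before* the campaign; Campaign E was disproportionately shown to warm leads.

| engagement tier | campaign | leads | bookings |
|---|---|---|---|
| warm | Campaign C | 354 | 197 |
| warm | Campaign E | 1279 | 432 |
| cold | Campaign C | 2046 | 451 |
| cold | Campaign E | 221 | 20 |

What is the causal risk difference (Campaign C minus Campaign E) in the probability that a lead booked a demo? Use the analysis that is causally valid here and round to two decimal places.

+0.17

The stratified and pooled comparisons disagree (Campaign C wins within each engagement tier; Campaign E wins overall), so the answer turns on the causal role of engagement tier.
Engagement tier satisfies the back-door criterion: it is not a descendant of the campaign, and it blocks the spurious path from campaign to outcome. Adjusting for it (i.e., using the within-engagement tier rates) gives the causal effect.
Adjusting over the population distribution of engagement tier: 0.419·(0.556−0.338) + 0.581·(0.220−0.090) = +0.167.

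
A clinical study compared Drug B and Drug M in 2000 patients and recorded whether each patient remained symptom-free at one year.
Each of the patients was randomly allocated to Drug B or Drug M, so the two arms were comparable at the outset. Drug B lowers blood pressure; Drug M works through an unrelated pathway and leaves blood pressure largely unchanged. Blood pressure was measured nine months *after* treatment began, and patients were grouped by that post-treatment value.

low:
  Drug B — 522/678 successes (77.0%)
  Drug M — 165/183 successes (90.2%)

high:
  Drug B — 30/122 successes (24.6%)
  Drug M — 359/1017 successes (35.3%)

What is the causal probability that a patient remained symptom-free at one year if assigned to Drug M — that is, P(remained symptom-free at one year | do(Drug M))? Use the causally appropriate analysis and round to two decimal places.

Within every blood pressure level Drug M has the higher rate, yet pooled Drug B does — Simpson's reversal.
Blood pressure lies on the pathway drug → blood pressure → outcome, so adjusting for it blocks the indirect effect. For the total causal effect of drug, use the unadjusted pooled rates.
So P(outcome | do(Drug M)) is just the pooled rate for Drug M: 524/1200 = 0.437.

0.44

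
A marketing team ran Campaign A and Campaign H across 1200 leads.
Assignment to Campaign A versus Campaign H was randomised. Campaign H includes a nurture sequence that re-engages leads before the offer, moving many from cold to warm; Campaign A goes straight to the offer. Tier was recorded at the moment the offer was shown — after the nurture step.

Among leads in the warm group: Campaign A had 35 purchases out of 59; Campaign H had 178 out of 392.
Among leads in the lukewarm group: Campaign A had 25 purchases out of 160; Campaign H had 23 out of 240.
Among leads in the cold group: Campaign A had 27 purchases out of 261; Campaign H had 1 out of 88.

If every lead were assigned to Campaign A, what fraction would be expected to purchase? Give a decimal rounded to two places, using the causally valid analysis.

The engagement tier-specific comparison favours Campaign A throughout, but the pooled figures favour Campaign H. The question is whether to condition on engagement tier.
Engagement tier is recorded after the campaign and is itself shifted by it — it sits on the causal path from campaign to outcome. Conditioning on a mediator would strip out part of the effect we want; the pooled comparison gives the total causal effect.
So P(outcome | do(Campaign A)) is just the pooled rate for Campaign A: 87/480 = 0.181.

0.18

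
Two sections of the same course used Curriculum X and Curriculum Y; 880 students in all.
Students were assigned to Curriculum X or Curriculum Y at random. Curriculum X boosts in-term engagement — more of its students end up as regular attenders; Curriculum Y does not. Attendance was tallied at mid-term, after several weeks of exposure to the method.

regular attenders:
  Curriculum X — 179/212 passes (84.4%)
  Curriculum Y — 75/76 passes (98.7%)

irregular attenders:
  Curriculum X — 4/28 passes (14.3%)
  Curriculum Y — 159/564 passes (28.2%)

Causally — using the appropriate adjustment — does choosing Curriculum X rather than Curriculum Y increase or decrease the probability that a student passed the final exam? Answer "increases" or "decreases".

increases

Because the teaching method influences mid-term attendance, mid-term attendance is a post-treatment mediator, not a confounder. Stratifying on it would bias the estimate; the causal effect is the crude pooled difference.
Pooled: Curriculum X 76.2% vs Curriculum Y 36.6%; Curriculum X is higher overall.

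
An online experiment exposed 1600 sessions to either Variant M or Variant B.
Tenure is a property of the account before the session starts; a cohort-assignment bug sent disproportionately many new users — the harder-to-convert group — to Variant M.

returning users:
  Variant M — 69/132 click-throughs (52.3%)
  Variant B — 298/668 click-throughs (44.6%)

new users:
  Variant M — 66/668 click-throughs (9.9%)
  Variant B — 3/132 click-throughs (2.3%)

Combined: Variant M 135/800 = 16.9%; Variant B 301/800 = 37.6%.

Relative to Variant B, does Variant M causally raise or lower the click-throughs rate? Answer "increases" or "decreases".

increases

The stratified and pooled comparisons disagree (Variant M wins within each user tenure; Variant B wins overall), so the answer turns on the causal role of user tenure.
Here user tenure is a common cause — it drives both which variant a case falls under and the outcome. The crude comparison mixes populations; the stratum-specific rates are the causally relevant ones.
Within each level — returning users: 52.3% vs 44.6%; new users: 9.9% vs 2.3% — Variant M is higher every time.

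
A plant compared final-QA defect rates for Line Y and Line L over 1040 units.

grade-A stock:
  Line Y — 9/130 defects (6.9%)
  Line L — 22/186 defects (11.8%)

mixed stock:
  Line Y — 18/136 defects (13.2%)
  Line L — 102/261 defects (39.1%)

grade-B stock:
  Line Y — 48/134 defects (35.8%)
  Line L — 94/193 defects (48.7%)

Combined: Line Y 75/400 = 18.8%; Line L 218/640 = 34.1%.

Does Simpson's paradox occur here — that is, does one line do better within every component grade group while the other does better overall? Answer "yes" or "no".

Within each component grade level (grade-A stock 6.9% vs 11.8%; mixed stock 13.2% vs 39.1%; grade-B stock 35.8% vs 48.7%), Line Y has the lower rate every time. Pooled: 18.8% vs 34.1% — Line Y has the lower rate overall. They agree.

no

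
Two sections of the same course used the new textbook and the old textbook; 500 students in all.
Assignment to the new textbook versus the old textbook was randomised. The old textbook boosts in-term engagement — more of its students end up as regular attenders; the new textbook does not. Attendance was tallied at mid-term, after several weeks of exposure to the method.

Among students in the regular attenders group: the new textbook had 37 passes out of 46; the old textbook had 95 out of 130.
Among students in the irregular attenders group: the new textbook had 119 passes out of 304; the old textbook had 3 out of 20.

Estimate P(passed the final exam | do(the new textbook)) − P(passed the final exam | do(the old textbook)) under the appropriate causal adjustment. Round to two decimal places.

The mid-term attendance-specific comparison favours the new textbook throughout, but the pooled figures favour the old textbook. The question is whether to condition on mid-term attendance.
Mid-term attendance is recorded after the teaching method and is itself shifted by it — it sits on the causal path from teaching method to outcome. Conditioning on a mediator would strip out part of the effect we want; the pooled comparison gives the total causal effect.
The causal difference is the pooled difference: 0.446 − 0.653 = -0.208.

-0.21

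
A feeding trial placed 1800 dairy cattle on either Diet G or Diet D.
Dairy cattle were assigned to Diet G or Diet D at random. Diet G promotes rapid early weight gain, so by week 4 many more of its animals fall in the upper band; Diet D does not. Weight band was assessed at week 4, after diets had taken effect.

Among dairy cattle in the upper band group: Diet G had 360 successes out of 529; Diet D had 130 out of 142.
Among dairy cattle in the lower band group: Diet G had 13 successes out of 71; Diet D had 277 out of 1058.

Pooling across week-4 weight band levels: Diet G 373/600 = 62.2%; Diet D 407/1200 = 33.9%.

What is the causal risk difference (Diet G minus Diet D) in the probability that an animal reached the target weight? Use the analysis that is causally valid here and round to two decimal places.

+0.28

Within every week-4 weight band level Diet D has the higher rate, yet pooled Diet G does — Simpson's reversal.
Week-4 weight band is downstream of the diet. One should not condition on a consequence of treatment, so the overall rates are the right comparison.
The causal difference is the pooled difference: 0.622 − 0.339 = +0.282.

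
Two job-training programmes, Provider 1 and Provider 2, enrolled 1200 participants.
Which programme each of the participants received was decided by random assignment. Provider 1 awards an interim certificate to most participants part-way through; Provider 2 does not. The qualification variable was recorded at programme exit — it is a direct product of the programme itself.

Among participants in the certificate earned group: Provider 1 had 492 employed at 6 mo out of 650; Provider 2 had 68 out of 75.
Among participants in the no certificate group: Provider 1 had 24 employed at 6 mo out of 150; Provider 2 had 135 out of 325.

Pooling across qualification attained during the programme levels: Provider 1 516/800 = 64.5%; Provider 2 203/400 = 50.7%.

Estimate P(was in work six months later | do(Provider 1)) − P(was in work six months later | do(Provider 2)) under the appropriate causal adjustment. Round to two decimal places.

+0.14

Qualification attained during the programme is recorded after the programme and is itself shifted by it — it sits on the causal path from programme to outcome. Conditioning on a mediator would strip out part of the effect we want; the pooled comparison gives the total causal effect.
The causal difference is the pooled difference: 0.645 − 0.507 = +0.138.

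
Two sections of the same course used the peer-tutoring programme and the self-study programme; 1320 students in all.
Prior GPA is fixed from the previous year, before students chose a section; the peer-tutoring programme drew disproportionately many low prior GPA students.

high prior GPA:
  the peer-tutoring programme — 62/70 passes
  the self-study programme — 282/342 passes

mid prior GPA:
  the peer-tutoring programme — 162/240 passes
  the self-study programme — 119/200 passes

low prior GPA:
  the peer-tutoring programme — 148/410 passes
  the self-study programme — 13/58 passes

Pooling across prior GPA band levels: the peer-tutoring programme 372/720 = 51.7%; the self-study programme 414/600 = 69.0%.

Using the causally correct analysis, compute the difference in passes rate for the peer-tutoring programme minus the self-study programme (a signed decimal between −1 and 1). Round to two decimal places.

+0.09

The imbalance in prior GPA band arose from how students were allocated, not from anything the teaching method did; and prior GPA band independently affects the outcome. The pooled gap is confounded — condition on prior GPA band.
Adjusting over the population distribution of prior GPA band: 0.312·(0.886−0.825) + 0.333·(0.675−0.595) + 0.355·(0.361−0.224) = +0.094.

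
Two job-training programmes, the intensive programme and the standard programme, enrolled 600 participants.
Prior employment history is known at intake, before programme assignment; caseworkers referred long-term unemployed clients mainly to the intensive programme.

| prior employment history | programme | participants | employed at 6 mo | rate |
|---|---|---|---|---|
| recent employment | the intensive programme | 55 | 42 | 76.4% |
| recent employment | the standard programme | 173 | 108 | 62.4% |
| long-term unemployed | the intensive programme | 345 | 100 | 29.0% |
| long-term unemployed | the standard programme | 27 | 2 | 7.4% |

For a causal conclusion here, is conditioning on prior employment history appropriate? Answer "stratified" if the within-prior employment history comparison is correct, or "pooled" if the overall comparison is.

Here prior employment history is a common cause — it drives both which programme a case falls under and the outcome. The crude comparison mixes populations; the stratum-specific rates are the causally relevant ones.
Within each level — recent employment: 76.4% vs 62.4%; long-term unemployed: 29.0% vs 7.4% — the intensive programme is higher every time.

stratified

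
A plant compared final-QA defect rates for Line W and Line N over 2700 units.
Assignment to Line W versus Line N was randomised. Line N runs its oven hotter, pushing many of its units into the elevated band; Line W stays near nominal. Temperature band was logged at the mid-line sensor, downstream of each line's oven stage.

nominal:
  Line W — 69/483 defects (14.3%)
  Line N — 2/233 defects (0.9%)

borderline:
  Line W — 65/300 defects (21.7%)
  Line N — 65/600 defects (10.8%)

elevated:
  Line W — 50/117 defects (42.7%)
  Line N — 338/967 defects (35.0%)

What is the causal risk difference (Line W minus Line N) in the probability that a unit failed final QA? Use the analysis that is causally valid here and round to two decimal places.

-0.02

The distribution of in-process temperature band is itself part of what the line does — it is an intermediate outcome. Holding it fixed would remove that part of the effect; the total effect is the pooled difference.
The causal difference is the pooled difference: 0.204 − 0.225 = -0.021.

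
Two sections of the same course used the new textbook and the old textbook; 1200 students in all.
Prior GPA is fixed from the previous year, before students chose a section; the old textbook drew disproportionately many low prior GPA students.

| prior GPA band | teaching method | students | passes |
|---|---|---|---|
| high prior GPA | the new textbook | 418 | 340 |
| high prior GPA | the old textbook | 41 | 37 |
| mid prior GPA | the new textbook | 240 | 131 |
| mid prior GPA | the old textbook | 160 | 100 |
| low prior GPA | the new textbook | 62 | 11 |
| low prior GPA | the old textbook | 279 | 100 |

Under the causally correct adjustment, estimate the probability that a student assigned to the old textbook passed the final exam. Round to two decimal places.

Prior GPA band satisfies the back-door criterion: it is not a descendant of the teaching method, and it blocks the spurious path from teaching method to outcome. Adjusting for it (i.e., using the within-prior GPA band rates) gives the causal effect.
Standardising the old textbook to the population prior GPA band mix: 0.383·37/41 + 0.333·100/160 + 0.284·100/279 = 0.655.

0.66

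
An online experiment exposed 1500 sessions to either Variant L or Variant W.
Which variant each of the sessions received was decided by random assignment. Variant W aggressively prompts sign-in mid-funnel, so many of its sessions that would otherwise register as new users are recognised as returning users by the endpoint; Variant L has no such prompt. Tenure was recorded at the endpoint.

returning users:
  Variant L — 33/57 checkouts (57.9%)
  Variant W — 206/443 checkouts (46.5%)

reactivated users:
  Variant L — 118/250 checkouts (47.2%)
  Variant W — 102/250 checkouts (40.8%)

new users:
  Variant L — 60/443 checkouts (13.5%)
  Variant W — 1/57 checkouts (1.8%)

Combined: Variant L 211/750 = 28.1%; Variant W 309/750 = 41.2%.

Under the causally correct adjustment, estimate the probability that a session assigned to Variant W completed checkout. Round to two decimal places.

0.41

User tenure lies on the pathway variant → user tenure → outcome, so adjusting for it blocks the indirect effect. For the total causal effect of variant, use the unadjusted pooled rates.
So P(outcome | do(Variant W)) is just the pooled rate for Variant W: 309/750 = 0.412.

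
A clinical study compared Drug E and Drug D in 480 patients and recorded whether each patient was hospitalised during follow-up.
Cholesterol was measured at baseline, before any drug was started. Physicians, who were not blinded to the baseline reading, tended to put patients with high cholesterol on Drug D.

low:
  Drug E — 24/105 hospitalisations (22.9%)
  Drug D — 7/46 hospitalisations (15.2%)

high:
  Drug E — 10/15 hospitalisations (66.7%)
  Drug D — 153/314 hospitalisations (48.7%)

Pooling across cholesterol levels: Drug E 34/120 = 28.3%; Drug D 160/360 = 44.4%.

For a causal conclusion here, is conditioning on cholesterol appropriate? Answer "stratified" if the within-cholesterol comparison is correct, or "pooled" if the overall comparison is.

stratified

Cholesterol differs across drugs for reasons unrelated to any effect of the drug itself, and it separately predicts the outcome — a classic confounder. We must compare within cholesterol levels.
Within each level — low: 22.9% vs 15.2%; high: 66.7% vs 48.7% — Drug D is lower every time.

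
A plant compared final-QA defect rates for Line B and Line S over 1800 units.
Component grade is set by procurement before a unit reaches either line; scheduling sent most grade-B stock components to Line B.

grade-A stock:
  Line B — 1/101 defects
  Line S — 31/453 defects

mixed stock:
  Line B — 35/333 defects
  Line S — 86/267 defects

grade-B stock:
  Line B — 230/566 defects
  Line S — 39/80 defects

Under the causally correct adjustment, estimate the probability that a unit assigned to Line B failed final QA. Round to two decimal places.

Here component grade is a common cause — it drives both which line a case falls under and the outcome. The crude comparison mixes populations; the stratum-specific rates are the causally relevant ones.
Standardising Line B to the population component grade mix: 0.308·1/101 + 0.333·35/333 + 0.359·230/566 = 0.184.

0.18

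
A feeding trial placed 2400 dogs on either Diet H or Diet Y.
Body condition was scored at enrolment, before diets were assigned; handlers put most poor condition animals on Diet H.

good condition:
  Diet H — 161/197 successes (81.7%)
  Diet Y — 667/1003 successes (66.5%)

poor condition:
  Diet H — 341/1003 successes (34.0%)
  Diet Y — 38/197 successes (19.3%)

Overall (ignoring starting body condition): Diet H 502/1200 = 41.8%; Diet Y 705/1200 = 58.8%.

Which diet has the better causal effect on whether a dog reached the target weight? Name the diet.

The starting body condition-specific comparison favours Diet H throughout, but the pooled figures favour Diet Y. The question is whether to condition on starting body condition.
Since starting body condition is a pre-existing factor (not a product of the diet) and it affects the outcome on its own, it is a confounder. The stratified rates, not the pooled rate, identify the causal effect.
Within each level — good condition: 81.7% vs 66.5%; poor condition: 34.0% vs 19.3% — Diet H is higher every time.

Diet H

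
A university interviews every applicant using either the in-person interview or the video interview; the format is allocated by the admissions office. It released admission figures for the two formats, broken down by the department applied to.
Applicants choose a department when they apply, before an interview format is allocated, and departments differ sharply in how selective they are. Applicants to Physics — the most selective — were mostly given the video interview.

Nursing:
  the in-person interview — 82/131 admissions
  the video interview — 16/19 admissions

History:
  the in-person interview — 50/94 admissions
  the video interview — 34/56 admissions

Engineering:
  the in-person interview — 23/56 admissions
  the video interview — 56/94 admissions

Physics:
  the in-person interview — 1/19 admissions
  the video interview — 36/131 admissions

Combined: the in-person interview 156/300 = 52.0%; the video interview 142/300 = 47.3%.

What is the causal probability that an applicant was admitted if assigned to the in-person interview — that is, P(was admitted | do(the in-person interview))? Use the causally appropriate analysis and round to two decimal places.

0.41

The imbalance in department arose from how applicants were allocated, not from anything the interview format did; and department independently affects the outcome. The pooled gap is confounded — condition on department.
Standardising the in-person interview to the population department mix: 0.250·82/131 + 0.250·50/94 + 0.250·23/56 + 0.250·1/19 = 0.405.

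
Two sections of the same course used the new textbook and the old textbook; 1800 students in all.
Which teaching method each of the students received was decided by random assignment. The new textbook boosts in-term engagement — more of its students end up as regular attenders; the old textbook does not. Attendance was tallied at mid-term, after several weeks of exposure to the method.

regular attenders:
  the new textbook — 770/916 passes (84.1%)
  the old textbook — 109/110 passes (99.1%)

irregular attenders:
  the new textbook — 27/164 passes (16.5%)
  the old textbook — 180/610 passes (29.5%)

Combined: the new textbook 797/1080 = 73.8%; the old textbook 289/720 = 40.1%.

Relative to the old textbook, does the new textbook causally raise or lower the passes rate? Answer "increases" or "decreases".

Within every mid-term attendance level the old textbook has the higher rate, yet pooled the new textbook does — Simpson's reversal.
Mid-term attendance is recorded after the teaching method and is itself shifted by it — it sits on the causal path from teaching method to outcome. Conditioning on a mediator would strip out part of the effect we want; the pooled comparison gives the total causal effect.
Pooled: the new textbook 73.8% vs the old textbook 40.1%; the new textbook is higher overall.

increases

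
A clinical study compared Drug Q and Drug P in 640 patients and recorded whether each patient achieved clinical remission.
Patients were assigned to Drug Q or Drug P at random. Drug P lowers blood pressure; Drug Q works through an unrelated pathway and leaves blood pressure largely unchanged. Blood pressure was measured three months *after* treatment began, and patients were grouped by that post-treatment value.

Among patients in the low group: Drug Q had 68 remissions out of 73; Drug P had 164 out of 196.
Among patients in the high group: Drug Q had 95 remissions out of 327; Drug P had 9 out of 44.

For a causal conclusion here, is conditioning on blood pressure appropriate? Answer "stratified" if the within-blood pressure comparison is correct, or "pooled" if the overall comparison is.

pooled

Stratifying would compare drugs among patients the drugs themselves sorted into blood pressure groups — a form of selection on an intermediate. The unconditioned pooled rates give the total causal effect.
Pooled: Drug Q 40.8% vs Drug P 72.1%; Drug P is higher overall.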